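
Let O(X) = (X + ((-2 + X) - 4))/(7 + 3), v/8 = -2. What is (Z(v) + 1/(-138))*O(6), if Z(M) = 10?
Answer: 1379/230 ≈ 5.9957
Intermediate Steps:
v = -16 (v = 8*(-2) = -16)
O(X) = -⅗ + X/5 (O(X) = (X + (-6 + X))/10 = (-6 + 2*X)*(⅒) = -⅗ + X/5)
(Z(v) + 1/(-138))*O(6) = (10 + 1/(-138))*(-⅗ + (⅕)*6) = (10 - 1/138)*(-⅗ + 6/5) = (1379/138)*(⅗) = 1379/230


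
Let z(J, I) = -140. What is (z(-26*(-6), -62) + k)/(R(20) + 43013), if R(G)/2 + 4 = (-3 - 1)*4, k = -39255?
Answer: -39395/42973 ≈ -0.91674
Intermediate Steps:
R(G) = -40 (R(G) = -8 + 2*((-3 - 1)*4) = -8 + 2*(-4*4) = -8 + 2*(-16) = -8 - 32 = -40)
(z(-26*(-6), -62) + k)/(R(20) + 43013) = (-140 - 39255)/(-40 + 43013) = -39395/42973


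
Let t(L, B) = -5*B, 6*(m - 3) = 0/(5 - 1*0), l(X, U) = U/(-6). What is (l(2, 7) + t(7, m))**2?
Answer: 9409/36 ≈ 261.36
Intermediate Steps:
l(X, U) = -U/6 (l(X, U) = U*(-1/6) = -U/6)
m = 3 (m = 3 + (0/(5 - 1*0))/6 = 3 + (0/(5 + 0))/6 = 3 + (0/5)/6 = 3 + (0*(1/5))/6 = 3 + (1/6)*0 = 3 + 0 = 3)
(l(2, 7) + t(7, m))**2 = (-1/6*7 - 5*3)**2 = (-7/6 - 15)**2 = (-97/6)**2 = 9409/36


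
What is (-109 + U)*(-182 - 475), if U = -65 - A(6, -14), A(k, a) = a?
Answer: 105120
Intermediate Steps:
U = -51 (U = -65 - 1*(-14) = -65 + 14 = -51)
(-109 + U)*(-182 - 475) = (-109 - 51)*(-182 - 475) = -160*(-657) = 105120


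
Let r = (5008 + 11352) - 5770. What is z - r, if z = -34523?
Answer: -45113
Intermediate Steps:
r = 10590 (r = 16360 - 5770 = 10590)
z - r = -34523 - 1*10590 = -34523 - 10590 = -45113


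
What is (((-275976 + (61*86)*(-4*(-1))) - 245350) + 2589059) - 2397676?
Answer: -308959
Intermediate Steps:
(((-275976 + (61*86)*(-4*(-1))) - 245350) + 2589059) - 2397676 = (((-275976 + 5246*4) - 245350) + 2589059) - 2397676 = (((-275976 + 20984) - 245350) + 2589059) - 2397676 = ((-254992 - 245350) + 2589059) - 2397676 = (-500342 + 2589059) - 2397676 = 2088717 - 2397676 = -308959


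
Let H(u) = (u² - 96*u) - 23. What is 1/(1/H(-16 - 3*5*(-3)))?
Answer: -1966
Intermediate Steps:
H(u) = -23 + u² - 96*u
1/(1/H(-16 - 3*5*(-3))) = 1/(1/(-23 + (-16 - 3*5*(-3))² - 96*(-16 - 3*5*(-3)))) = 1/(1/(-23 + (-16 - 15*(-3))² - 96*(-16 - 15*(-3)))) = 1/(1/(-23 + (-16 - 1*(-45))² - 96*(-16 - 1*(-45)))) = 1/(1/(-23 + (-16 + 45)² - 96*(-16 + 45))) = 1/(1/(-23 + 29² - 96*29)) = 1/(1/(-23 + 841 - 2784)) = 1/(1/(-1966)) = 1/(-1/1966) = -1966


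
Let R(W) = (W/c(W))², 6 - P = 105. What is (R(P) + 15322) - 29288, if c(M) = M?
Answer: -13965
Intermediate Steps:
P = -99 (P = 6 - 1*105 = 6 - 105 = -99)
R(W) = 1 (R(W) = (W/W)² = 1² = 1)
(R(P) + 15322) - 29288 = (1 + 15322) - 29288 = 15323 - 29288 = -13965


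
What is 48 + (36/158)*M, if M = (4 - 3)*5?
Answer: 3882/79 ≈ 49.139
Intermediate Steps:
M = 5 (M = 1*5 = 5)
48 + (36/158)*M = 48 + (36/158)*5 = 48 + (36*(1/158))*5 = 48 + (18/79)*5 = 48 + 90/79 = 3882/79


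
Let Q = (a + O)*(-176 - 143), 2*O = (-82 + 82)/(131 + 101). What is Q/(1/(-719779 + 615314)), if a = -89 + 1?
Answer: -2932541480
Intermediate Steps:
O = 0 (O = ((-82 + 82)/(131 + 101))/2 = (0/232)/2 = (0*(1/232))/2 = (½)*0 = 0)
a = -88
Q = 28072 (Q = (-88 + 0)*(-176 - 143) = -88*(-319) = 28072)
Q/(1/(-719779 + 615314)) = 28072/(1/(-719779 + 615314)) = 28072/(1/(-104465)) = 28072/(-1/104465) = 28072*(-104465) = -2932541480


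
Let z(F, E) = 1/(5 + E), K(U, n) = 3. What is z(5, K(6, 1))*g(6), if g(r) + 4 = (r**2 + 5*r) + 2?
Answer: 8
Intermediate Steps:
g(r) = -2 + r**2 + 5*r (g(r) = -4 + ((r**2 + 5*r) + 2) = -4 + (2 + r**2 + 5*r) = -2 + r**2 + 5*r)
z(5, K(6, 1))*g(6) = (-2 + 6**2 + 5*6)/(5 + 3) = (-2 + 36 + 30)/8 = (1/8)*64 = 8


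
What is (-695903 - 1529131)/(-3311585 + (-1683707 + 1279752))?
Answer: 1112517/1857770 ≈ 0.59885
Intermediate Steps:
(-695903 - 1529131)/(-3311585 + (-1683707 + 1279752)) = -2225034/(-3311585 - 403955) = -2225034/(-3715540) = -2225034*(-1/3715540) = 1112517/1857770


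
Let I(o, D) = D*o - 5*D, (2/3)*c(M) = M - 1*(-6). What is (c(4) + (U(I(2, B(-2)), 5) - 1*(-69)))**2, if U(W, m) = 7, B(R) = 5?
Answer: 8281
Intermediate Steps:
c(M) = 9 + 3*M/2 (c(M) = 3*(M - 1*(-6))/2 = 3*(M + 6)/2 = 3*(6 + M)/2 = 9 + 3*M/2)
I(o, D) = -5*D + D*o
(c(4) + (U(I(2, B(-2)), 5) - 1*(-69)))**2 = ((9 + (3/2)*4) + (7 - 1*(-69)))**2 = ((9 + 6) + (7 + 69))**2 = (15 + 76)**2 = 91**2 = 8281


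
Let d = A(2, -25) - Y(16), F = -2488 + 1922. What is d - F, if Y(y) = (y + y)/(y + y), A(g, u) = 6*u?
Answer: 415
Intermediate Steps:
Y(y) = 1 (Y(y) = (2*y)/((2*y)) = (2*y)*(1/(2*y)) = 1)
F = -566
d = -151 (d = 6*(-25) - 1*1 = -150 - 1 = -151)
d - F = -151 - 1*(-566) = -151 + 566 = 415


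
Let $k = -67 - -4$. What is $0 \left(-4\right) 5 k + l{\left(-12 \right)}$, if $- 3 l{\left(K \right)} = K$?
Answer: $4$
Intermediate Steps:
$l{\left(K \right)} = - \frac{K}{3}$
$k = -63$ ($k = -67 + 4 = -63$)
$0 \left(-4\right) 5 k + l{\left(-12 \right)} = 0 \left(-4\right) 5 \left(-63\right) - -4 = 0 \cdot 5 \left(-63\right) + 4 = 0 \left(-63\right) + 4 = 0 + 4 = 4$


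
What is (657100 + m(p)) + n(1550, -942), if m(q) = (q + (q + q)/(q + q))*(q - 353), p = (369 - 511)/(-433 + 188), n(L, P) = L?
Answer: 39502051509/60025 ≈ 6.5809e+5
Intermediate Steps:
p = 142/245 (p = -142/(-245) = -142*(-1/245) = 142/245 ≈ 0.57959)
m(q) = (1 + q)*(-353 + q) (m(q) = (q + (2*q)/((2*q)))*(-353 + q) = (q + (2*q)*(1/(2*q)))*(-353 + q) = (q + 1)*(-353 + q) = (1 + q)*(-353 + q))
(657100 + m(p)) + n(1550, -942) = (657100 + (-353 + (142/245)**2 - 352*142/245)) + 1550 = (657100 + (-353 + 20164/60025 - 49984/245)) + 1550 = (657100 - 33414741/60025) + 1550 = 39409012759/60025 + 1550 = 39502051509/60025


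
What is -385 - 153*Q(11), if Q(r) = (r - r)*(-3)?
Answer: -385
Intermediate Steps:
Q(r) = 0 (Q(r) = 0*(-3) = 0)
-385 - 153*Q(11) = -385 - 153*0 = -385 + 0 = -385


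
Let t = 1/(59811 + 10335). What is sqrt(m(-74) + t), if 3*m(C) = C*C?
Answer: sqrt(110882495378)/7794 ≈ 42.724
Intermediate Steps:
m(C) = C**2/3 (m(C) = (C*C)/3 = C**2/3)
t = 1/70146 ≈ 1.4256e-5
sqrt(m(-74) + t) = sqrt((1/3)*(-74)**2 + 1/70146) = sqrt((1/3)*5476 + 1/70146) = sqrt(5476/3 + 1/70146) = sqrt(128039833/70146) = sqrt(110882495378)/7794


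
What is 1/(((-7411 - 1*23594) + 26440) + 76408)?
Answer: 1/71843 ≈ 1.3919e-5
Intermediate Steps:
1/(((-7411 - 1*23594) + 26440) + 76408) = 1/(((-7411 - 23594) + 26440) + 76408) = 1/((-31005 + 26440) + 76408) = 1/(-4565 + 76408) = 1/71843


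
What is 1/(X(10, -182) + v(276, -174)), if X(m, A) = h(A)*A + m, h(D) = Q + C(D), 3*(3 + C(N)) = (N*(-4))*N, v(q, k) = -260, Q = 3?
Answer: 3/24113522 ≈ 1.2441e-7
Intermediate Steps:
C(N) = -3 - 4*N²/3 (C(N) = -3 + ((N*(-4))*N)/3 = -3 + ((-4*N)*N)/3 = -3 + (-4*N²)/3 = -3 - 4*N²/3)
h(D) = -4*D²/3 (h(D) = 3 + (-3 - 4*D²/3) = -4*D²/3)
X(m, A) = m - 4*A³/3 (X(m, A) = (-4*A²/3)*A + m = -4*A³/3 + m = m - 4*A³/3)
1/(X(10, -182) + v(276, -174)) = 1/((10 - 4/3*(-182)³) - 260) = 1/((10 - 4/3*(-6028568)) - 260) = 1/((10 + 24114272/3) - 260) = 1/(24114302/3 - 260) = 1/(24113522/3) = 3/24113522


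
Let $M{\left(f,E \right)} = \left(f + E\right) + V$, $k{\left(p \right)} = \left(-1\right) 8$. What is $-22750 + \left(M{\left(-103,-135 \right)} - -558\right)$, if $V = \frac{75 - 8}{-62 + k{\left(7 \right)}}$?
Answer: $- \frac{1570167}{70} \approx -22431.0$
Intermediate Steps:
$k{\left(p \right)} = -8$
$V = - \frac{67}{70}$ ($V = \frac{75 - 8}{-62 - 8} = \frac{67}{-70} = 67 \left(- \frac{1}{70}\right) = - \frac{67}{70} \approx -0.95714$)
$M{\left(f,E \right)} = - \frac{67}{70} + E + f$ ($M{\left(f,E \right)} = \left(f + E\right) - \frac{67}{70} = \left(E + f\right) - \frac{67}{70} = - \frac{67}{70} + E + f$)
$-22750 + \left(M{\left(-103,-135 \right)} - -558\right) = -22750 - - \frac{22333}{70} = -22750 + \left(- \frac{16727}{70} + 558\right) = -22750 + \frac{22333}{70} = - \frac{1570167}{70}$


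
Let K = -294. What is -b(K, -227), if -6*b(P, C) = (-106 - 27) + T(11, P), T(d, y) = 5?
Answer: -64/3 ≈ -21.333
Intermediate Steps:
b(P, C) = 64/3 (b(P, C) = -((-106 - 27) + 5)/6 = -(-133 + 5)/6 = -1/6*(-128) = 64/3)
-b(K, -227) = -1*64/3 = -64/3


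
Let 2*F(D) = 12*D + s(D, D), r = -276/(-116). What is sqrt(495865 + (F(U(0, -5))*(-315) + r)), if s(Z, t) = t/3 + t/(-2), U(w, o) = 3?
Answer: sqrt(1649288899)/58 ≈ 700.20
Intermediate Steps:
r = 69/29 (r = -276*(-1/116) = 69/29 ≈ 2.3793)
s(Z, t) = -t/6 (s(Z, t) = t*(1/3) + t*(-1/2) = t/3 - t/2 = -t/6)
F(D) = 71*D/12 (F(D) = (12*D - D/6)/2 = (71*D/6)/2 = 71*D/12)
sqrt(495865 + (F(U(0, -5))*(-315) + r)) = sqrt(495865 + (((71/12)*3)*(-315) + 69/29)) = sqrt(495865 + ((71/4)*(-315) + 69/29)) = sqrt(495865 + (-22365/4 + 69/29)) = sqrt(495865 - 648309/116) = sqrt(56872031/116) = sqrt(1649288899)/58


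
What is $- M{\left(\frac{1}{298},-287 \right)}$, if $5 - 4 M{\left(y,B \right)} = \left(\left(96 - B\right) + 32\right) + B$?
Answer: $\frac{123}{4} \approx 30.75$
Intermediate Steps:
$M{\left(y,B \right)} = - \frac{123}{4}$ ($M{\left(y,B \right)} = \frac{5}{4} - \frac{\left(\left(96 - B\right) + 32\right) + B}{4} = \frac{5}{4} - \frac{\left(128 - B\right) + B}{4} = \frac{5}{4} - 32 = - \frac{123}{4}$)
$- M{\left(\frac{1}{298},-287 \right)} = \left(-1\right) \left(- \frac{123}{4}\right) = \frac{123}{4}$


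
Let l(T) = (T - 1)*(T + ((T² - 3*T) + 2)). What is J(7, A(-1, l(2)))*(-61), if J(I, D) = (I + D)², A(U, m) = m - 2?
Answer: -2989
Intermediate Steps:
l(T) = (-1 + T)*(2 + T² - 2*T) (l(T) = (-1 + T)*(T + (2 + T² - 3*T)) = (-1 + T)*(2 + T² - 2*T))
A(U, m) = -2 + m
J(I, D) = (D + I)²
J(7, A(-1, l(2)))*(-61) = ((-2 + (-2 + 2³ - 3*2² + 4*2)) + 7)²*(-61) = ((-2 + (-2 + 8 - 3*4 + 8)) + 7)²*(-61) = ((-2 + (-2 + 8 - 12 + 8)) + 7)²*(-61) = ((-2 + 2) + 7)²*(-61) = (0 + 7)²*(-61) = 7²*(-61) = 49*(-61) = -2989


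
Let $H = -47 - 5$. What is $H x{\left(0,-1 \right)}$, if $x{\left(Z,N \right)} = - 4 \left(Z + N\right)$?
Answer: $-208$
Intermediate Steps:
$x{\left(Z,N \right)} = - 4 N - 4 Z$ ($x{\left(Z,N \right)} = - 4 \left(N + Z\right) = - 4 N - 4 Z$)
$H = -52$
$H x{\left(0,-1 \right)} = - 52 \left(\left(-4\right) \left(-1\right) - 0\right) = - 52 \left(4 + 0\right) = \left(-52\right) 4 = -208$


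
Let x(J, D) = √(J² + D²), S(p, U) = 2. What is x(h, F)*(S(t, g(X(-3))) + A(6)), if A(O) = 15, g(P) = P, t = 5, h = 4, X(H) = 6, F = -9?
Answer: 17*√97 ≈ 167.43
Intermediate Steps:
x(J, D) = √(D² + J²)
x(h, F)*(S(t, g(X(-3))) + A(6)) = √((-9)² + 4²)*(2 + 15) = √(81 + 16)*17 = √97*17 = 17*√97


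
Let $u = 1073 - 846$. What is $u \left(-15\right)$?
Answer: $-3405$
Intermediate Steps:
$u = 227$
$u \left(-15\right) = 227 \left(-15\right) = -3405$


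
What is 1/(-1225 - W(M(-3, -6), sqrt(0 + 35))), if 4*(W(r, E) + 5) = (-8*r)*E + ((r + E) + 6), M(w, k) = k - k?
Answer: -2792/3410423 + 4*sqrt(35)/23872961 ≈ -0.00081768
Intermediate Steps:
M(w, k) = 0
W(r, E) = -7/2 + E/4 + r/4 - 2*E*r (W(r, E) = -5 + ((-8*r)*E + ((r + E) + 6))/4 = -5 + (-8*E*r + ((E + r) + 6))/4 = -5 + (-8*E*r + (6 + E + r))/4 = -5 + (6 + E + r - 8*E*r)/4 = -5 + (3/2 + E/4 + r/4 - 2*E*r) = -7/2 + E/4 + r/4 - 2*E*r)
1/(-1225 - W(M(-3, -6), sqrt(0 + 35))) = 1/(-1225 - (-7/2 + sqrt(0 + 35)/4 + (1/4)*0 - 2*sqrt(0 + 35)*0)) = 1/(-1225 - (-7/2 + sqrt(35)/4 + 0 - 2*sqrt(35)*0)) = 1/(-1225 - (-7/2 + sqrt(35)/4 + 0 + 0)) = 1/(-1225 - (-7/2 + sqrt(35)/4)) = 1/(-1225 + (7/2 - sqrt(35)/4)) = 1/(-2443/2 - sqrt(35)/4)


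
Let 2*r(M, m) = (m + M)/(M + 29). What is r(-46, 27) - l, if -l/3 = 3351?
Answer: 341821/34 ≈ 10054.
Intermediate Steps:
r(M, m) = (M + m)/(2*(29 + M)) (r(M, m) = ((m + M)/(M + 29))/2 = ((M + m)/(29 + M))/2 = (M + m)/(2*(29 + M)))
l = -10053 (l = -3*3351 = -10053)
r(-46, 27) - l = (-46 + 27)/(2*(29 - 46)) - 1*(-10053) = (1/2)*(-19)/(-17) + 10053 = (1/2)*(-1/17)*(-19) + 10053 = 19/34 + 10053 = 341821/34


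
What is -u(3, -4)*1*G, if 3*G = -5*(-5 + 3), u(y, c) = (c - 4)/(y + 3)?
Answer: 40/9 ≈ 4.4444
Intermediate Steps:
u(y, c) = (-4 + c)/(3 + y)
G = 10/3 (G = (-5*(-5 + 3))/3 = (-5*(-2))/3 = (⅓)*10 = 10/3 ≈ 3.3333)
-u(3, -4)*1*G = -((-4 - 4)/(3 + 3))*1*10/3 = -(-8/6)*1*10/3 = -((⅙)*(-8))*1*10/3 = -(-4/3*1)*10/3 = -(-4)*10/(3*3) = -1*(-40/9) = 40/9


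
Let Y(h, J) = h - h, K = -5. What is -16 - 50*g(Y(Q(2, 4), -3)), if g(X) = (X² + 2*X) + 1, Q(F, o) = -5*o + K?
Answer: -66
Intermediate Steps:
Q(F, o) = -5 - 5*o (Q(F, o) = -5*o - 5 = -5 - 5*o)
Y(h, J) = 0
g(X) = 1 + X² + 2*X
-16 - 50*g(Y(Q(2, 4), -3)) = -16 - 50*(1 + 0² + 2*0) = -16 - 50*(1 + 0 + 0) = -16 - 50*1 = -16 - 50 = -66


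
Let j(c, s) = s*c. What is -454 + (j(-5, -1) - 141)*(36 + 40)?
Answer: -10790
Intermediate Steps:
j(c, s) = c*s
-454 + (j(-5, -1) - 141)*(36 + 40) = -454 + (-5*(-1) - 141)*(36 + 40) = -454 + (5 - 141)*76 = -454 - 136*76 = -454 - 10336 = -10790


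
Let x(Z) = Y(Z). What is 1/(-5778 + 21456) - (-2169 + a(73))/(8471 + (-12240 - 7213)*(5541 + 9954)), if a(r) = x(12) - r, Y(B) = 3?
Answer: 10242797/181753705692 ≈ 5.6355e-5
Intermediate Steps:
x(Z) = 3
a(r) = 3 - r
1/(-5778 + 21456) - (-2169 + a(73))/(8471 + (-12240 - 7213)*(5541 + 9954)) = 1/(-5778 + 21456) - (-2169 + (3 - 1*73))/(8471 + (-12240 - 7213)*(5541 + 9954)) = 1/15678 - (-2169 + (3 - 73))/(8471 - 19453*15495) = 1/15678 - (-2169 - 70)/(8471 - 301424235) = 1/15678 - (-2239)/(-301415764) = 1/15678 - (-2239)*(-1)/301415764 = 1/15678 - 1*2239/301415764 = 1/15678 - 2239/301415764 = 10242797/181753705692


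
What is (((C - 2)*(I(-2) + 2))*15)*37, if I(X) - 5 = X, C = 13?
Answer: 30525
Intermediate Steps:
I(X) = 5 + X
(((C - 2)*(I(-2) + 2))*15)*37 = (((13 - 2)*((5 - 2) + 2))*15)*37 = ((11*(3 + 2))*15)*37 = ((11*5)*15)*37 = (55*15)*37 = 825*37 = 30525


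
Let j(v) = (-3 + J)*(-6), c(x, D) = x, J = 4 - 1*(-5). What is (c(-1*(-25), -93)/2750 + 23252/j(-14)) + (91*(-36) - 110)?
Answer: -3991561/990 ≈ -4031.9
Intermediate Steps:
J = 9 (J = 4 + 5 = 9)
j(v) = -36 (j(v) = (-3 + 9)*(-6) = 6*(-6) = -36)
(c(-1*(-25), -93)/2750 + 23252/j(-14)) + (91*(-36) - 110) = (-1*(-25)/2750 + 23252/(-36)) + (91*(-36) - 110) = (25*(1/2750) + 23252*(-1/36)) + (-3276 - 110) = (1/110 - 5813/9) - 3386 = -639421/990 - 3386 = -3991561/990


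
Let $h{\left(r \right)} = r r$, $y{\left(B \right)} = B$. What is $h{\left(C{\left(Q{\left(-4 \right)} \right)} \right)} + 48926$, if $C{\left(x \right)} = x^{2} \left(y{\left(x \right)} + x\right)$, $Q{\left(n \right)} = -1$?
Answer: $48930$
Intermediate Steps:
$C{\left(x \right)} = 2 x^{3}$ ($C{\left(x \right)} = x^{2} \left(x + x\right) = x^{2} \cdot 2 x = 2 x^{3}$)
$h{\left(r \right)} = r^{2}$
$h{\left(C{\left(Q{\left(-4 \right)} \right)} \right)} + 48926 = \left(2 \left(-1\right)^{3}\right)^{2} + 48926 = \left(2 \left(-1\right)\right)^{2} + 48926 = \left(-2\right)^{2} + 48926 = 4 + 48926 = 48930$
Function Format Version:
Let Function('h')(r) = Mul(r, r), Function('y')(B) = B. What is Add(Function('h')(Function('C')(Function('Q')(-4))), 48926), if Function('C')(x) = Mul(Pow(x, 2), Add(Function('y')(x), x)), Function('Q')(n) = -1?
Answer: 48930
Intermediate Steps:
Function('C')(x) = Mul(2, Pow(x, 3)) (Function('C')(x) = Mul(Pow(x, 2), Add(x, x)) = Mul(Pow(x, 2), Mul(2, x)) = Mul(2, Pow(x, 3)))
Function('h')(r) = Pow(r, 2)
Add(Function('h')(Function('C')(Function('Q')(-4))), 48926) = Add(Pow(Mul(2, Pow(-1, 3)), 2), 48926) = Add(Pow(Mul(2, -1), 2), 48926) = Add(Pow(-2, 2), 48926) = Add(4, 48926) = 48930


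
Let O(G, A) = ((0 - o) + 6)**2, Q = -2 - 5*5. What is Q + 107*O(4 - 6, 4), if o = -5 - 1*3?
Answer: 20945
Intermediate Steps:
o = -8 (o = -5 - 3 = -8)
Q = -27 (Q = -2 - 25 = -27)
O(G, A) = 196 (O(G, A) = ((0 - 1*(-8)) + 6)**2 = ((0 + 8) + 6)**2 = (8 + 6)**2 = 14**2 = 196)
Q + 107*O(4 - 6, 4) = -27 + 107*196 = -27 + 20972 = 20945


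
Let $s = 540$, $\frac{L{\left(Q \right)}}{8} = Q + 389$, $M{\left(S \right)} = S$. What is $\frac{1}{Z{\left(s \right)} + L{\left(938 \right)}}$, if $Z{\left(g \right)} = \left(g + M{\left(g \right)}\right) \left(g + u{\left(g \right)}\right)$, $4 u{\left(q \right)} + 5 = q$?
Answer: $\frac{1}{738266} \approx 1.3545 \cdot 10^{-6}$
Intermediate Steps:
$L{\left(Q \right)} = 3112 + 8 Q$ ($L{\left(Q \right)} = 8 \left(Q + 389\right) = 8 \left(389 + Q\right) = 3112 + 8 Q$)
$u{\left(q \right)} = - \frac{5}{4} + \frac{q}{4}$
$Z{\left(g \right)} = 2 g \left(- \frac{5}{4} + \frac{5 g}{4}\right)$ ($Z{\left(g \right)} = \left(g + g\right) \left(g + \left(- \frac{5}{4} + \frac{g}{4}\right)\right) = 2 g \left(- \frac{5}{4} + \frac{5 g}{4}\right)$)
$\frac{1}{Z{\left(s \right)} + L{\left(938 \right)}} = \frac{1}{\frac{5}{2} \cdot 540 \left(-1 + 540\right) + \left(3112 + 8 \cdot 938\right)} = \frac{1}{\frac{5}{2} \cdot 540 \cdot 539 + \left(3112 + 7504\right)} = \frac{1}{727650 + 10616} = \frac{1}{738266}$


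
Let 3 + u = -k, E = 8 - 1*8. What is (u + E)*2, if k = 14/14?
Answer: -8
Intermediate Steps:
k = 1 (k = 14*(1/14) = 1)
E = 0 (E = 8 - 8 = 0)
u = -4 (u = -3 - 1*1 = -3 - 1 = -4)
(u + E)*2 = (-4 + 0)*2 = -4*2 = -8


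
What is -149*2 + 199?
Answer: -99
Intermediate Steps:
-149*2 + 199 = -298 + 199 = -99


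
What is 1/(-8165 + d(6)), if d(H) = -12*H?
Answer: -1/8237 ≈ -0.00012140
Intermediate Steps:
1/(-8165 + d(6)) = 1/(-8165 - 12*6) = 1/(-8165 - 72) = 1/(-8237) = -1/8237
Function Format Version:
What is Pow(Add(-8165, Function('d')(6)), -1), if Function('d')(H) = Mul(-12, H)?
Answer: Rational(-1, 8237) ≈ -0.00012140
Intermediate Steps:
Pow(Add(-8165, Function('d')(6)), -1) = Pow(Add(-8165, Mul(-12, 6)), -1) = Pow(Add(-8165, -72), -1) = Pow(-8237, -1) = Rational(-1, 8237)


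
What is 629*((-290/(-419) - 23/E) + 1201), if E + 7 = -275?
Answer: 89317481075/118158 ≈ 7.5592e+5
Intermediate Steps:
E = -282 (E = -7 - 275 = -282)
629*((-290/(-419) - 23/E) + 1201) = 629*((-290/(-419) - 23/(-282)) + 1201) = 629*((-290*(-1/419) - 23*(-1/282)) + 1201) = 629*((290/419 + 23/282) + 1201) = 629*(91417/118158 + 1201) = 629*(141999175/118158) = 89317481075/118158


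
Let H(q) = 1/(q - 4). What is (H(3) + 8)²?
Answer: 49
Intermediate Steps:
H(q) = 1/(-4 + q)
(H(3) + 8)² = (1/(-4 + 3) + 8)² = (1/(-1) + 8)² = (-1 + 8)² = 7² = 49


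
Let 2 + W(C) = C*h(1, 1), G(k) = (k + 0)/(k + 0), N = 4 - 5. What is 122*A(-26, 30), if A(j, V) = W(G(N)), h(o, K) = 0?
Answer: -244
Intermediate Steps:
N = -1
G(k) = 1 (G(k) = k/k = 1)
W(C) = -2 (W(C) = -2 + C*0 = -2 + 0 = -2)
A(j, V) = -2
122*A(-26, 30) = 122*(-2) = -244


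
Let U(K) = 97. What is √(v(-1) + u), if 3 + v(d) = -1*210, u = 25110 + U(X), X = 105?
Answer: √24994 ≈ 158.09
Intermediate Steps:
u = 25207 (u = 25110 + 97 = 25207)
v(d) = -213 (v(d) = -3 - 1*210 = -3 - 210 = -213)
√(v(-1) + u) = √(-213 + 25207) = √24994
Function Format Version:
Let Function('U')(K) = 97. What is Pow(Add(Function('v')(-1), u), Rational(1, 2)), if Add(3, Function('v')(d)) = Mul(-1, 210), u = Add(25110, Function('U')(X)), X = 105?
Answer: Pow(24994, Rational(1, 2)) ≈ 158.09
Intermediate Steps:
u = 25207 (u = Add(25110, 97) = 25207)
Function('v')(d) = -213 (Function('v')(d) = Add(-3, Mul(-1, 210)) = Add(-3, -210) = -213)
Pow(Add(Function('v')(-1), u), Rational(1, 2)) = Pow(Add(-213, 25207), Rational(1, 2)) = Pow(24994, Rational(1, 2))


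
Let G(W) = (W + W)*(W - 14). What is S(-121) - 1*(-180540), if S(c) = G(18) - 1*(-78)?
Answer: 180762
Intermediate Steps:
G(W) = 2*W*(-14 + W) (G(W) = (2*W)*(-14 + W) = 2*W*(-14 + W))
S(c) = 222 (S(c) = 2*18*(-14 + 18) - 1*(-78) = 2*18*4 + 78 = 144 + 78 = 222)
S(-121) - 1*(-180540) = 222 - 1*(-180540) = 222 + 180540 = 180762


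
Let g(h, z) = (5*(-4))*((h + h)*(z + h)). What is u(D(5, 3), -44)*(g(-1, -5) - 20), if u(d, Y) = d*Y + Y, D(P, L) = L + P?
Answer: 102960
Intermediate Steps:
g(h, z) = -40*h*(h + z) (g(h, z) = -20*2*h*(h + z) = -40*h*(h + z))
u(d, Y) = Y + Y*d (u(d, Y) = Y*d + Y = Y + Y*d)
u(D(5, 3), -44)*(g(-1, -5) - 20) = (-44*(1 + (3 + 5)))*(-40*(-1)*(-1 - 5) - 20) = (-44*(1 + 8))*(-40*(-1)*(-6) - 20) = (-44*9)*(-240 - 20) = -396*(-260) = 102960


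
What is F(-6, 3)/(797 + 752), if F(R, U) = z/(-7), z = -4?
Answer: 4/10843 ≈ 0.00036890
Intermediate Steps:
F(R, U) = 4/7 (F(R, U) = -4/(-7) = -4*(-⅐) = 4/7)
F(-6, 3)/(797 + 752) = (4/7)/(797 + 752) = (4/7)/1549 = (1/1549)*(4/7) = 4/10843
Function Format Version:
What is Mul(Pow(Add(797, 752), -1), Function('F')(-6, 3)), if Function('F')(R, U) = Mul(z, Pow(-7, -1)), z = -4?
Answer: Rational(4, 10843) ≈ 0.00036890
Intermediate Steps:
Function('F')(R, U) = Rational(4, 7) (Function('F')(R, U) = Mul(-4, Pow(-7, -1)) = Mul(-4, Rational(-1, 7)) = Rational(4, 7))
Mul(Pow(Add(797, 752), -1), Function('F')(-6, 3)) = Mul(Pow(Add(797, 752), -1), Rational(4, 7)) = Mul(Pow(1549, -1), Rational(4, 7)) = Mul(Rational(1, 1549), Rational(4, 7)) = Rational(4, 10843)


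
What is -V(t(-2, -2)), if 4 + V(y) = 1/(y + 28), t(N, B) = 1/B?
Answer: 218/55 ≈ 3.9636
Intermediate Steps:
V(y) = -4 + 1/(28 + y) (V(y) = -4 + 1/(y + 28) = -4 + 1/(28 + y))
-V(t(-2, -2)) = -(-111 - 4/(-2))/(28 + 1/(-2)) = -(-111 - 4*(-1/2))/(28 - 1/2) = -(-111 + 2)/55/2 = -2*(-109)/55 = -1*(-218/55) = 218/55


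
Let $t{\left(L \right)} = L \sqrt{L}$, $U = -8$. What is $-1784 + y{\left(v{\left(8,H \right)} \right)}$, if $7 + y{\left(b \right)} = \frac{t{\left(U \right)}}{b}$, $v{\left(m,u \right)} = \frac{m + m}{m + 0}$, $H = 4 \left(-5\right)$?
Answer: $-1791 - 8 i \sqrt{2} \approx -1791.0 - 11.314 i$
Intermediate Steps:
$H = -20$
$t{\left(L \right)} = L^{\frac{3}{2}}$
$v{\left(m,u \right)} = 2$ ($v{\left(m,u \right)} = \frac{2 m}{m} = 2$)
$y{\left(b \right)} = -7 - \frac{16 i \sqrt{2}}{b}$ ($y{\left(b \right)} = -7 + \frac{\left(-8\right)^{\frac{3}{2}}}{b} = -7 + \frac{\left(-16\right) i \sqrt{2}}{b} = -7 - \frac{16 i \sqrt{2}}{b}$)
$-1784 + y{\left(v{\left(8,H \right)} \right)} = -1784 - \left(7 + \frac{16 i \sqrt{2}}{2}\right) = -1784 - \left(7 + 16 i \sqrt{2} \cdot \frac{1}{2}\right) = -1784 - \left(7 + 8 i \sqrt{2}\right) = -1791 - 8 i \sqrt{2}$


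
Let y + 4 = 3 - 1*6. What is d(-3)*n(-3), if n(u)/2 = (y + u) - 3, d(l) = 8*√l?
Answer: -208*I*√3 ≈ -360.27*I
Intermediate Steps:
y = -7 (y = -4 + (3 - 1*6) = -4 + (3 - 6) = -4 - 3 = -7)
n(u) = -20 + 2*u (n(u) = 2*((-7 + u) - 3) = 2*(-10 + u) = -20 + 2*u)
d(-3)*n(-3) = (8*√(-3))*(-20 + 2*(-3)) = (8*(I*√3))*(-20 - 6) = (8*I*√3)*(-26) = -208*I*√3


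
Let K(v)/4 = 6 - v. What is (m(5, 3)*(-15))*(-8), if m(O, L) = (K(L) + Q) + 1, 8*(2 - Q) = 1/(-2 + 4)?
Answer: 3585/2 ≈ 1792.5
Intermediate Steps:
K(v) = 24 - 4*v (K(v) = 4*(6 - v) = 24 - 4*v)
Q = 31/16 (Q = 2 - 1/(8*(-2 + 4)) = 2 - 1/8/2 = 2 - 1/8*1/2 = 2 - 1/16 = 31/16 ≈ 1.9375)
m(O, L) = 431/16 - 4*L (m(O, L) = ((24 - 4*L) + 31/16) + 1 = (415/16 - 4*L) + 1 = 431/16 - 4*L)
(m(5, 3)*(-15))*(-8) = ((431/16 - 4*3)*(-15))*(-8) = ((431/16 - 12)*(-15))*(-8) = ((239/16)*(-15))*(-8) = -3585/16*(-8) = 3585/2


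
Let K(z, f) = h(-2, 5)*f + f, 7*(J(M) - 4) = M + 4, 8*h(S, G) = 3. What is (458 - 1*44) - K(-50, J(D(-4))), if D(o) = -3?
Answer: 22865/56 ≈ 408.30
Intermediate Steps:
h(S, G) = 3/8 (h(S, G) = (⅛)*3 = 3/8)
J(M) = 32/7 + M/7 (J(M) = 4 + (M + 4)/7 = 4 + (4 + M)/7 = 4 + (4/7 + M/7) = 32/7 + M/7)
K(z, f) = 11*f/8 (K(z, f) = 3*f/8 + f = 11*f/8)
(458 - 1*44) - K(-50, J(D(-4))) = (458 - 1*44) - 11*(32/7 + (⅐)*(-3))/8 = (458 - 44) - 11*(32/7 - 3/7)/8 = 414 - 11*29/(8*7) = 414 - 1*319/56 = 414 - 319/56 = 22865/56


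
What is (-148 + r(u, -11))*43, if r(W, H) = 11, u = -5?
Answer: -5891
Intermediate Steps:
(-148 + r(u, -11))*43 = (-148 + 11)*43 = -137*43 = -5891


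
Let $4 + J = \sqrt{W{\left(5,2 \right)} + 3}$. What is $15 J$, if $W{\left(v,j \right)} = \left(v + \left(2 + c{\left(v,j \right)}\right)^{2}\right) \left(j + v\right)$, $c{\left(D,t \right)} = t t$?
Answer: $-60 + 15 \sqrt{290} \approx 195.44$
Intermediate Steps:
$c{\left(D,t \right)} = t^{2}$
$W{\left(v,j \right)} = \left(j + v\right) \left(v + \left(2 + j^{2}\right)^{2}\right)$ ($W{\left(v,j \right)} = \left(v + \left(2 + j^{2}\right)^{2}\right) \left(j + v\right) = \left(j + v\right) \left(v + \left(2 + j^{2}\right)^{2}\right)$)
$J = -4 + \sqrt{290}$ ($J = -4 + \sqrt{\left(5^{2} + 2 \cdot 5 + 2 \left(2 + 2^{2}\right)^{2} + 5 \left(2 + 2^{2}\right)^{2}\right) + 3} = -4 + \sqrt{\left(25 + 10 + 2 \left(2 + 4\right)^{2} + 5 \left(2 + 4\right)^{2}\right) + 3} = -4 + \sqrt{\left(25 + 10 + 2 \cdot 6^{2} + 5 \cdot 6^{2}\right) + 3} = -4 + \sqrt{\left(25 + 10 + 2 \cdot 36 + 5 \cdot 36\right) + 3} = -4 + \sqrt{\left(25 + 10 + 72 + 180\right) + 3} = -4 + \sqrt{287 + 3} = -4 + \sqrt{290} \approx 13.029$)
$15 J = 15 \left(-4 + \sqrt{290}\right) = -60 + 15 \sqrt{290}$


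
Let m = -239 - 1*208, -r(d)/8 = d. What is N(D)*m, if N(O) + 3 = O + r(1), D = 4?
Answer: 3129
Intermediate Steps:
r(d) = -8*d
N(O) = -11 + O (N(O) = -3 + (O - 8*1) = -3 + (O - 8) = -3 + (-8 + O) = -11 + O)
m = -447 (m = -239 - 208 = -447)
N(D)*m = (-11 + 4)*(-447) = -7*(-447) = 3129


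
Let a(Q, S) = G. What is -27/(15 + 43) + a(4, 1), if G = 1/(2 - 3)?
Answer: -85/58 ≈ -1.4655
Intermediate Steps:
G = -1 (G = 1/(-1) = -1)
a(Q, S) = -1
-27/(15 + 43) + a(4, 1) = -27/(15 + 43) - 1 = -27/58 - 1 = -85/58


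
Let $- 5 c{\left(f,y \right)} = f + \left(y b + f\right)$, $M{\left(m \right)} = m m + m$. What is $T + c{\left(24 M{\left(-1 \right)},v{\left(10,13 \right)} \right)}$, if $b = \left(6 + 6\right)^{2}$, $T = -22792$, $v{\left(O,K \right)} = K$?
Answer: $- \frac{115832}{5} \approx -23166.0$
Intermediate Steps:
$M{\left(m \right)} = m + m^{2}$ ($M{\left(m \right)} = m^{2} + m = m + m^{2}$)
$b = 144$ ($b = 12^{2} = 144$)
$c{\left(f,y \right)} = - \frac{144 y}{5} - \frac{2 f}{5}$ ($c{\left(f,y \right)} = - \frac{f + \left(y 144 + f\right)}{5} = - \frac{f + \left(144 y + f\right)}{5} = - \frac{f + \left(f + 144 y\right)}{5} = - \frac{2 f + 144 y}{5} = - \frac{144 y}{5} - \frac{2 f}{5}$)
$T + c{\left(24 M{\left(-1 \right)},v{\left(10,13 \right)} \right)} = -22792 - \left(\frac{1872}{5} + \frac{2 \cdot 24 \left(- (1 - 1)\right)}{5}\right) = -22792 - \left(\frac{1872}{5} + \frac{2 \cdot 24 \left(\left(-1\right) 0\right)}{5}\right) = -22792 - \left(\frac{1872}{5} + \frac{2 \cdot 24 \cdot 0}{5}\right) = -22792 - \frac{1872}{5} = - \frac{115832}{5}$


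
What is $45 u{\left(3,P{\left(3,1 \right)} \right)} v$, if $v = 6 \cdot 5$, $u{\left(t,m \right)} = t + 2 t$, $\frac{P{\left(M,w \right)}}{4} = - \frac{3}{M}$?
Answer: $12150$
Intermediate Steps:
$P{\left(M,w \right)} = - \frac{12}{M}$ ($P{\left(M,w \right)} = 4 \left(- \frac{3}{M}\right) = - \frac{12}{M}$)
$u{\left(t,m \right)} = 3 t$
$v = 30$
$45 u{\left(3,P{\left(3,1 \right)} \right)} v = 45 \cdot 3 \cdot 3 \cdot 30 = 45 \cdot 9 \cdot 30 = 405 \cdot 30 = 12150$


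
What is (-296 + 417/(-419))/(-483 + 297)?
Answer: 124441/77934 ≈ 1.5967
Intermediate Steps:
(-296 + 417/(-419))/(-483 + 297) = (-296 + 417*(-1/419))/(-186) = (-296 - 417/419)*(-1/186) = -124441/419*(-1/186) = 124441/77934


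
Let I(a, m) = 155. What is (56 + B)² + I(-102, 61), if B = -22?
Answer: 1311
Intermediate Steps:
(56 + B)² + I(-102, 61) = (56 - 22)² + 155 = 34² + 155 = 1156 + 155 = 1311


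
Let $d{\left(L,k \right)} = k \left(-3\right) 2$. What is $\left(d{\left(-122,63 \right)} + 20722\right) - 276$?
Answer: $20068$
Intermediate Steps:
$d{\left(L,k \right)} = - 6 k$ ($d{\left(L,k \right)} = - 3 k 2 = - 6 k$)
$\left(d{\left(-122,63 \right)} + 20722\right) - 276 = \left(\left(-6\right) 63 + 20722\right) - 276 = \left(-378 + 20722\right) - 276 = 20344 - 276 = 20068$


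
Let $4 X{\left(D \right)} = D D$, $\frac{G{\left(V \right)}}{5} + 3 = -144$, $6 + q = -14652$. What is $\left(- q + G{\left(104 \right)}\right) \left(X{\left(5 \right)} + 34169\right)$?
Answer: $\frac{1903288023}{4} \approx 4.7582 \cdot 10^{8}$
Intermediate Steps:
$q = -14658$ ($q = -6 - 14652 = -14658$)
$G{\left(V \right)} = -735$ ($G{\left(V \right)} = -15 + 5 \left(-144\right) = -15 - 720 = -735$)
$X{\left(D \right)} = \frac{D^{2}}{4}$ ($X{\left(D \right)} = \frac{D D}{4} = \frac{D^{2}}{4}$)
$\left(- q + G{\left(104 \right)}\right) \left(X{\left(5 \right)} + 34169\right) = \left(\left(-1\right) \left(-14658\right) - 735\right) \left(\frac{5^{2}}{4} + 34169\right) = \left(14658 - 735\right) \left(\frac{1}{4} \cdot 25 + 34169\right) = 13923 \left(\frac{25}{4} + 34169\right) = 13923 \cdot \frac{136701}{4} = \frac{1903288023}{4}$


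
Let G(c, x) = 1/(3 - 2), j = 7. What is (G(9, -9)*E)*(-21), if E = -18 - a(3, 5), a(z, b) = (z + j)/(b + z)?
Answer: 1617/4 ≈ 404.25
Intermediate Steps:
a(z, b) = (7 + z)/(b + z) (a(z, b) = (z + 7)/(b + z) = (7 + z)/(b + z))
G(c, x) = 1 (G(c, x) = 1/1 = 1)
E = -77/4 (E = -18 - (7 + 3)/(5 + 3) = -18 - 10/8 = -18 - 1*5/4 = -18 - 5/4 = -77/4 ≈ -19.250)
(G(9, -9)*E)*(-21) = (1*(-77/4))*(-21) = -77/4*(-21) = 1617/4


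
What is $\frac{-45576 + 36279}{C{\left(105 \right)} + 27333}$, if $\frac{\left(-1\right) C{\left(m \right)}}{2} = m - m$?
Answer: $- \frac{1033}{3037} \approx -0.34014$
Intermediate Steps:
$C{\left(m \right)} = 0$ ($C{\left(m \right)} = - 2 \left(m - m\right) = \left(-2\right) 0 = 0$)
$\frac{-45576 + 36279}{C{\left(105 \right)} + 27333} = \frac{-45576 + 36279}{0 + 27333} = - \frac{9297}{27333} = \left(-9297\right) \frac{1}{27333} = - \frac{1033}{3037}$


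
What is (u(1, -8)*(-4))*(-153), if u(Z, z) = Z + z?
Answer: -4284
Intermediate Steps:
(u(1, -8)*(-4))*(-153) = ((1 - 8)*(-4))*(-153) = -7*(-4)*(-153) = 28*(-153) = -4284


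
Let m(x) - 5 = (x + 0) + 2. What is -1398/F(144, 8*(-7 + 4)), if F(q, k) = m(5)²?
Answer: -233/24 ≈ -9.7083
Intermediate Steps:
m(x) = 7 + x (m(x) = 5 + ((x + 0) + 2) = 5 + (x + 2) = 5 + (2 + x) = 7 + x)
F(q, k) = 144 (F(q, k) = (7 + 5)² = 12² = 144)
-1398/F(144, 8*(-7 + 4)) = -1398/144 = -1398*1/144 = -233/24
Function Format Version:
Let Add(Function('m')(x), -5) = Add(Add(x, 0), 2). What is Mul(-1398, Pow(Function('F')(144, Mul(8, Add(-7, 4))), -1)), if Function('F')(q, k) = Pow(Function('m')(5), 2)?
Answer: Rational(-233, 24) ≈ -9.7083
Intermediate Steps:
Function('m')(x) = Add(7, x) (Function('m')(x) = Add(5, Add(Add(x, 0), 2)) = Add(5, Add(x, 2)) = Add(5, Add(2, x)) = Add(7, x))
Function('F')(q, k) = 144 (Function('F')(q, k) = Pow(Add(7, 5), 2) = Pow(12, 2) = 144)
Mul(-1398, Pow(Function('F')(144, Mul(8, Add(-7, 4))), -1)) = Mul(-1398, Pow(144, -1)) = Mul(-1398, Rational(1, 144)) = Rational(-233, 24)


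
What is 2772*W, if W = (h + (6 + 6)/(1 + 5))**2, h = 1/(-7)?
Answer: 66924/7 ≈ 9560.6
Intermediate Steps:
h = -1/7 ≈ -0.14286
W = 169/49 (W = (-1/7 + (6 + 6)/(1 + 5))**2 = (-1/7 + 12/6)**2 = (-1/7 + 12*(1/6))**2 = (-1/7 + 2)**2 = (13/7)**2 = 169/49 ≈ 3.4490)
2772*W = 2772*(169/49) = 66924/7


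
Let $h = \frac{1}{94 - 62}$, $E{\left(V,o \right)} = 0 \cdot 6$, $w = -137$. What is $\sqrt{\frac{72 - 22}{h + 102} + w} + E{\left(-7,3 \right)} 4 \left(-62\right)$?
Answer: $\frac{i \sqrt{58209073}}{653} \approx 11.684 i$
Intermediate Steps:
$E{\left(V,o \right)} = 0$
$h = \frac{1}{32} \approx 0.03125$
$\sqrt{\frac{72 - 22}{h + 102} + w} + E{\left(-7,3 \right)} 4 \left(-62\right) = \sqrt{\frac{72 - 22}{\frac{1}{32} + 102} - 137} + 0 \cdot 4 \left(-62\right) = \sqrt{\frac{50}{\frac{3265}{32}} - 137} + 0 \left(-248\right) = \sqrt{50 \cdot \frac{32}{3265} - 137} + 0 = \sqrt{\frac{320}{653} - 137} + 0 = \sqrt{- \frac{89141}{653}} + 0 = \frac{i \sqrt{58209073}}{653} + 0 = \frac{i \sqrt{58209073}}{653}$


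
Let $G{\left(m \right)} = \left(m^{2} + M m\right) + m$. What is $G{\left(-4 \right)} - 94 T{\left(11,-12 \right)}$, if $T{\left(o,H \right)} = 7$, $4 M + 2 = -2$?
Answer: $-642$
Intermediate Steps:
$M = -1$ ($M = - \frac{1}{2} + \frac{1}{4} \left(-2\right) = - \frac{1}{2} - \frac{1}{2} = -1$)
$G{\left(m \right)} = m^{2}$ ($G{\left(m \right)} = \left(m^{2} - m\right) + m = m^{2}$)
$G{\left(-4 \right)} - 94 T{\left(11,-12 \right)} = \left(-4\right)^{2} - 658 = 16 - 658 = -642$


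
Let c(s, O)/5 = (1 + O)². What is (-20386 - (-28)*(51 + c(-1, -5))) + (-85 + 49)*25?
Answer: -17618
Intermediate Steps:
c(s, O) = 5*(1 + O)²
(-20386 - (-28)*(51 + c(-1, -5))) + (-85 + 49)*25 = (-20386 - (-28)*(51 + 5*(1 - 5)²)) + (-85 + 49)*25 = (-20386 - (-28)*(51 + 5*(-4)²)) - 36*25 = (-20386 - (-28)*(51 + 5*16)) - 900 = (-20386 - (-28)*(51 + 80)) - 900 = (-20386 - (-28)*131) - 900 = (-20386 - 1*(-3668)) - 900 = (-20386 + 3668) - 900 = -16718 - 900 = -17618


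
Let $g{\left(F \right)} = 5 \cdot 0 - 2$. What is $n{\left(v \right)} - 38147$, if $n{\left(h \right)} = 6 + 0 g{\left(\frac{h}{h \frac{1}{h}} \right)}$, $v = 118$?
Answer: $-38141$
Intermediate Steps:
$g{\left(F \right)} = -2$ ($g{\left(F \right)} = 0 - 2 = -2$)
$n{\left(h \right)} = 6$ ($n{\left(h \right)} = 6 + 0 \left(-2\right) = 6 + 0 = 6$)
$n{\left(v \right)} - 38147 = 6 - 38147 = -38141$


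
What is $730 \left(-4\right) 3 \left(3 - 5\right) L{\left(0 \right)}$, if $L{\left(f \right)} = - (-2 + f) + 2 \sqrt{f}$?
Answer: $35040$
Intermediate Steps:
$L{\left(f \right)} = 2 - f + 2 \sqrt{f}$ ($L{\left(f \right)} = \left(2 - f\right) + 2 \sqrt{f} = 2 - f + 2 \sqrt{f}$)
$730 \left(-4\right) 3 \left(3 - 5\right) L{\left(0 \right)} = 730 \left(-4\right) 3 \left(3 - 5\right) \left(2 - 0 + 2 \sqrt{0}\right) = 730 - 12 \left(3 - 5\right) \left(2 + 0 + 2 \cdot 0\right) = 730 \left(-12\right) \left(-2\right) \left(2 + 0 + 0\right) = 730 \cdot 24 \cdot 2 = 730 \cdot 48 = 35040$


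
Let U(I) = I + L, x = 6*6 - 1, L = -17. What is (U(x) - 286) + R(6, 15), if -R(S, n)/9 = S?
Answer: -322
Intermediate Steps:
R(S, n) = -9*S
x = 35 (x = 36 - 1 = 35)
U(I) = -17 + I (U(I) = I - 17 = -17 + I)
(U(x) - 286) + R(6, 15) = ((-17 + 35) - 286) - 9*6 = (18 - 286) - 54 = -268 - 54 = -322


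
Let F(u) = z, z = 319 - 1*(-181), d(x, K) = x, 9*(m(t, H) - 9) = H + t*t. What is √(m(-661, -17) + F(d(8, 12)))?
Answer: √441485/3 ≈ 221.48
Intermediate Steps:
m(t, H) = 9 + H/9 + t²/9 (m(t, H) = 9 + (H + t*t)/9 = 9 + (H + t²)/9 = 9 + (H/9 + t²/9) = 9 + H/9 + t²/9)
z = 500 (z = 319 + 181 = 500)
F(u) = 500
√(m(-661, -17) + F(d(8, 12))) = √((9 + (⅑)*(-17) + (⅑)*(-661)²) + 500) = √((9 - 17/9 + (⅑)*436921) + 500) = √((9 - 17/9 + 436921/9) + 500) = √(436985/9 + 500) = √(441485/9) = √441485/3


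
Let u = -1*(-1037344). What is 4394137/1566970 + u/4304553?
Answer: 846079933/277839330 ≈ 3.0452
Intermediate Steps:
u = 1037344
4394137/1566970 + u/4304553 = 4394137/1566970 + 1037344/4304553 = 4394137*(1/1566970) + 1037344*(1/4304553) = 1991/710 + 94304/391323 = 846079933/277839330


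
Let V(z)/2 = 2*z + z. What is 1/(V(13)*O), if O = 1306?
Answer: 1/101868 ≈ 9.8166e-6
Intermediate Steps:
V(z) = 6*z (V(z) = 2*(2*z + z) = 2*(3*z) = 6*z)
1/(V(13)*O) = 1/((6*13)*1306) = 1/(78*1306) = 1/101868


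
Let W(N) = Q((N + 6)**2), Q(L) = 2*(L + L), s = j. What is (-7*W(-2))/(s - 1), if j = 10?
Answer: -448/9 ≈ -49.778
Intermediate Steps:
s = 10
Q(L) = 4*L (Q(L) = 2*(2*L) = 4*L)
W(N) = 4*(6 + N)**2 (W(N) = 4*(N + 6)**2 = 4*(6 + N)**2)
(-7*W(-2))/(s - 1) = (-28*(6 - 2)**2)/(10 - 1) = -28*4**2/9 = -28*16*(1/9) = -7*64*(1/9) = -448*1/9 = -448/9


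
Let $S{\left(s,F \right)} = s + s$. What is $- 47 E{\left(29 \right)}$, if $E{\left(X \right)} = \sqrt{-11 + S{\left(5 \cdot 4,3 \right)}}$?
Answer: $- 47 \sqrt{29} \approx -253.1$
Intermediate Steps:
$S{\left(s,F \right)} = 2 s$
$E{\left(X \right)} = \sqrt{29}$ ($E{\left(X \right)} = \sqrt{-11 + 2 \cdot 5 \cdot 4} = \sqrt{-11 + 2 \cdot 20} = \sqrt{-11 + 40} = \sqrt{29}$)
$- 47 E{\left(29 \right)} = - 47 \sqrt{29}$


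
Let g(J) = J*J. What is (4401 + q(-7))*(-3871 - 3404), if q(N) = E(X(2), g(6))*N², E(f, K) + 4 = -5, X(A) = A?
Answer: -28809000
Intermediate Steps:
g(J) = J²
E(f, K) = -9 (E(f, K) = -4 - 5 = -9)
q(N) = -9*N²
(4401 + q(-7))*(-3871 - 3404) = (4401 - 9*(-7)²)*(-3871 - 3404) = (4401 - 9*49)*(-7275) = (4401 - 441)*(-7275) = 3960*(-7275) = -28809000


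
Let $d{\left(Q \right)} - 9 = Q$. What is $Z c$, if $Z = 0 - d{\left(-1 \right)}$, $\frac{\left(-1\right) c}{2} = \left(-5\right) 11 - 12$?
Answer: $-1072$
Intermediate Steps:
$c = 134$ ($c = - 2 \left(\left(-5\right) 11 - 12\right) = - 2 \left(-55 - 12\right) = \left(-2\right) \left(-67\right) = 134$)
$d{\left(Q \right)} = 9 + Q$
$Z = -8$ ($Z = 0 - \left(9 - 1\right) = 0 - 8 = -8$)
$Z c = \left(-8\right) 134 = -1072$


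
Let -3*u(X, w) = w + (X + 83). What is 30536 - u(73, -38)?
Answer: 91726/3 ≈ 30575.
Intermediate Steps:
u(X, w) = -83/3 - X/3 - w/3 (u(X, w) = -(w + (X + 83))/3 = -(w + (83 + X))/3 = -(83 + X + w)/3 = -83/3 - X/3 - w/3)
30536 - u(73, -38) = 30536 - (-83/3 - ⅓*73 - ⅓*(-38)) = 30536 - (-83/3 - 73/3 + 38/3) = 30536 - 1*(-118/3) = 30536 + 118/3 = 91726/3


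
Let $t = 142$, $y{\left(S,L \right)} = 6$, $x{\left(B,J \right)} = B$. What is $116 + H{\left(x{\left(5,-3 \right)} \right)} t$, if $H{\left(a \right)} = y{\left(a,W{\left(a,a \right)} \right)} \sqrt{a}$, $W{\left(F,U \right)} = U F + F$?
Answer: $116 + 852 \sqrt{5} \approx 2021.1$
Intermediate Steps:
$W{\left(F,U \right)} = F + F U$ ($W{\left(F,U \right)} = F U + F = F + F U$)
$H{\left(a \right)} = 6 \sqrt{a}$
$116 + H{\left(x{\left(5,-3 \right)} \right)} t = 116 + 6 \sqrt{5} \cdot 142 = 116 + 852 \sqrt{5}$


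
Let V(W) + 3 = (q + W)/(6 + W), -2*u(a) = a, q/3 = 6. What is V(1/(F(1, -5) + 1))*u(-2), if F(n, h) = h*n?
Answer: 2/23 ≈ 0.086957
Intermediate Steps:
q = 18 (q = 3*6 = 18)
u(a) = -a/2
V(W) = -3 + (18 + W)/(6 + W)
V(1/(F(1, -5) + 1))*u(-2) = (-2/((-5*1 + 1)*(6 + 1/(-5*1 + 1))))*(-1/2*(-2)) = -2/((-5 + 1)*(6 + 1/(-5 + 1)))*1 = -2/(-4*(6 + 1/(-4)))*1 = -2*(-1/4)/(6 - 1/4)*1 = -2*(-1/4)/23/4*1 = -2*(-1/4)*4/23*1 = (2/23)*1 = 2/23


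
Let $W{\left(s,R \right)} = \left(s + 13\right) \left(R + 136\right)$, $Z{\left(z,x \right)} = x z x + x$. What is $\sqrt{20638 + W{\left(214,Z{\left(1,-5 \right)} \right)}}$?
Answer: $5 \sqrt{2242} \approx 236.75$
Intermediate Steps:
$Z{\left(z,x \right)} = x + z x^{2}$ ($Z{\left(z,x \right)} = z x^{2} + x = x + z x^{2}$)
$W{\left(s,R \right)} = \left(13 + s\right) \left(136 + R\right)$
$\sqrt{20638 + W{\left(214,Z{\left(1,-5 \right)} \right)}} = \sqrt{20638 + \left(1768 + 13 \left(- 5 \left(1 - 5\right)\right) + 136 \cdot 214 + - 5 \left(1 - 5\right) 214\right)} = \sqrt{20638 + \left(1768 + 13 \left(- 5 \left(1 - 5\right)\right) + 29104 + - 5 \left(1 - 5\right) 214\right)} = \sqrt{20638 + \left(1768 + 13 \left(\left(-5\right) \left(-4\right)\right) + 29104 + \left(-5\right) \left(-4\right) 214\right)} = \sqrt{20638 + \left(1768 + 13 \cdot 20 + 29104 + 20 \cdot 214\right)} = \sqrt{20638 + \left(1768 + 260 + 29104 + 4280\right)} = \sqrt{20638 + 35412} = \sqrt{56050} = 5 \sqrt{2242}$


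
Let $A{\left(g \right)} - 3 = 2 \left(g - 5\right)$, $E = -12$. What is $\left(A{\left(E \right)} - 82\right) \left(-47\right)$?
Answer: $5311$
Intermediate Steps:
$A{\left(g \right)} = -7 + 2 g$ ($A{\left(g \right)} = 3 + 2 \left(g - 5\right) = 3 + 2 \left(-5 + g\right) = 3 + \left(-10 + 2 g\right) = -7 + 2 g$)
$\left(A{\left(E \right)} - 82\right) \left(-47\right) = \left(\left(-7 + 2 \left(-12\right)\right) - 82\right) \left(-47\right) = \left(\left(-7 - 24\right) - 82\right) \left(-47\right) = \left(-31 - 82\right) \left(-47\right) = \left(-113\right) \left(-47\right) = 5311$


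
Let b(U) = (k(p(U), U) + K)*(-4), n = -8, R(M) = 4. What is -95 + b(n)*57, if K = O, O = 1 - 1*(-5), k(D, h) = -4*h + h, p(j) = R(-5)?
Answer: -6935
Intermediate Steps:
p(j) = 4
k(D, h) = -3*h
O = 6 (O = 1 + 5 = 6)
K = 6
b(U) = -24 + 12*U (b(U) = (-3*U + 6)*(-4) = (6 - 3*U)*(-4) = -24 + 12*U)
-95 + b(n)*57 = -95 + (-24 + 12*(-8))*57 = -95 + (-24 - 96)*57 = -95 - 120*57 = -95 - 6840 = -6935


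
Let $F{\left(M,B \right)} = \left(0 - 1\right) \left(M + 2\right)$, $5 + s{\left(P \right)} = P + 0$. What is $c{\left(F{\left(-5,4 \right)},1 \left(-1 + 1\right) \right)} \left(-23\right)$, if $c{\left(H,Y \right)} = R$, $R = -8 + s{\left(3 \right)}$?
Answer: $230$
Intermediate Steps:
$s{\left(P \right)} = -5 + P$ ($s{\left(P \right)} = -5 + \left(P + 0\right) = -5 + P$)
$F{\left(M,B \right)} = -2 - M$ ($F{\left(M,B \right)} = - (2 + M) = -2 - M$)
$R = -10$ ($R = -8 + \left(-5 + 3\right) = -8 - 2 = -10$)
$c{\left(H,Y \right)} = -10$
$c{\left(F{\left(-5,4 \right)},1 \left(-1 + 1\right) \right)} \left(-23\right) = \left(-10\right) \left(-23\right) = 230$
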